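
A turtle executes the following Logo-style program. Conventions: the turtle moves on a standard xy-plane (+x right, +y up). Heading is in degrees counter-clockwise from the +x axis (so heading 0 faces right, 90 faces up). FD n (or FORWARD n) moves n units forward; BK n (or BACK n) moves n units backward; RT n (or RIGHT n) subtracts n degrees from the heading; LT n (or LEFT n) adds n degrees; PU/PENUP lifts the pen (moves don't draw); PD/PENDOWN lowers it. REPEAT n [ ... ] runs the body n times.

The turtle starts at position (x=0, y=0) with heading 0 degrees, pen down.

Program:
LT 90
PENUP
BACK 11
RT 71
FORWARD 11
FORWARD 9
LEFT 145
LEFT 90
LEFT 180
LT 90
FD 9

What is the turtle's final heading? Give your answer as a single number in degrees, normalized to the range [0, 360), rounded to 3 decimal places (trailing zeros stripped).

Executing turtle program step by step:
Start: pos=(0,0), heading=0, pen down
LT 90: heading 0 -> 90
PU: pen up
BK 11: (0,0) -> (0,-11) [heading=90, move]
RT 71: heading 90 -> 19
FD 11: (0,-11) -> (10.401,-7.419) [heading=19, move]
FD 9: (10.401,-7.419) -> (18.91,-4.489) [heading=19, move]
LT 145: heading 19 -> 164
LT 90: heading 164 -> 254
LT 180: heading 254 -> 74
LT 90: heading 74 -> 164
FD 9: (18.91,-4.489) -> (10.259,-2.008) [heading=164, move]
Final: pos=(10.259,-2.008), heading=164, 0 segment(s) drawn

Answer: 164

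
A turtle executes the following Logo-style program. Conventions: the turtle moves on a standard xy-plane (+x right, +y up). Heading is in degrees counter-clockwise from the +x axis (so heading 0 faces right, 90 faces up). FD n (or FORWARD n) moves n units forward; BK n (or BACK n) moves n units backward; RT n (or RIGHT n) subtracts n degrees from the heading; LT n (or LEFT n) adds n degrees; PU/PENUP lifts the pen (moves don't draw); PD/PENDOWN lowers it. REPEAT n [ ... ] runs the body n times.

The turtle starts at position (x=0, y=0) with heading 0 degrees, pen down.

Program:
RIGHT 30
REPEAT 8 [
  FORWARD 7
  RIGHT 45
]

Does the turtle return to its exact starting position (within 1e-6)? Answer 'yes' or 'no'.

Executing turtle program step by step:
Start: pos=(0,0), heading=0, pen down
RT 30: heading 0 -> 330
REPEAT 8 [
  -- iteration 1/8 --
  FD 7: (0,0) -> (6.062,-3.5) [heading=330, draw]
  RT 45: heading 330 -> 285
  -- iteration 2/8 --
  FD 7: (6.062,-3.5) -> (7.874,-10.261) [heading=285, draw]
  RT 45: heading 285 -> 240
  -- iteration 3/8 --
  FD 7: (7.874,-10.261) -> (4.374,-16.324) [heading=240, draw]
  RT 45: heading 240 -> 195
  -- iteration 4/8 --
  FD 7: (4.374,-16.324) -> (-2.388,-18.135) [heading=195, draw]
  RT 45: heading 195 -> 150
  -- iteration 5/8 --
  FD 7: (-2.388,-18.135) -> (-8.45,-14.635) [heading=150, draw]
  RT 45: heading 150 -> 105
  -- iteration 6/8 --
  FD 7: (-8.45,-14.635) -> (-10.261,-7.874) [heading=105, draw]
  RT 45: heading 105 -> 60
  -- iteration 7/8 --
  FD 7: (-10.261,-7.874) -> (-6.761,-1.812) [heading=60, draw]
  RT 45: heading 60 -> 15
  -- iteration 8/8 --
  FD 7: (-6.761,-1.812) -> (0,0) [heading=15, draw]
  RT 45: heading 15 -> 330
]
Final: pos=(0,0), heading=330, 8 segment(s) drawn

Start position: (0, 0)
Final position: (0, 0)
Distance = 0; < 1e-6 -> CLOSED

Answer: yes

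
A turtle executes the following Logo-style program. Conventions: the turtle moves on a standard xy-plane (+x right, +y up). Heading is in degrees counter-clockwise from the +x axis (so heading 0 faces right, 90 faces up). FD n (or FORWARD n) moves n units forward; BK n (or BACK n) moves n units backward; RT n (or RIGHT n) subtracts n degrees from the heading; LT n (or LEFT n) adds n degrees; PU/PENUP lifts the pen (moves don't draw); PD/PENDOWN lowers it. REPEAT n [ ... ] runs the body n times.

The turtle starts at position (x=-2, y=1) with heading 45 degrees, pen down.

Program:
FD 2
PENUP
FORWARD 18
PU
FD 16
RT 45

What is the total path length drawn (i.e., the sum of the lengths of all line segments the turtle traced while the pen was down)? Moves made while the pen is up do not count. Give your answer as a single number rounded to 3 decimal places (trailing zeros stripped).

Executing turtle program step by step:
Start: pos=(-2,1), heading=45, pen down
FD 2: (-2,1) -> (-0.586,2.414) [heading=45, draw]
PU: pen up
FD 18: (-0.586,2.414) -> (12.142,15.142) [heading=45, move]
PU: pen up
FD 16: (12.142,15.142) -> (23.456,26.456) [heading=45, move]
RT 45: heading 45 -> 0
Final: pos=(23.456,26.456), heading=0, 1 segment(s) drawn

Segment lengths:
  seg 1: (-2,1) -> (-0.586,2.414), length = 2
Total = 2

Answer: 2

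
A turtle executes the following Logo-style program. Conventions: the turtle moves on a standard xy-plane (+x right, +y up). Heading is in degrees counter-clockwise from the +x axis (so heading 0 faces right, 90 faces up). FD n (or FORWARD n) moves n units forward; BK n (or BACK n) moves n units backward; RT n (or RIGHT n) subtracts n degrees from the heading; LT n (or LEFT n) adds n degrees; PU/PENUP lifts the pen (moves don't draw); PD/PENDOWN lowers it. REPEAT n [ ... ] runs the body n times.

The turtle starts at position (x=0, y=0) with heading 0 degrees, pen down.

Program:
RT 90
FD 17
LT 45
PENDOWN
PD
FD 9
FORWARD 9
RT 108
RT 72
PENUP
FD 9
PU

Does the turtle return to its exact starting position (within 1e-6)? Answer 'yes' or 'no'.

Answer: no

Derivation:
Executing turtle program step by step:
Start: pos=(0,0), heading=0, pen down
RT 90: heading 0 -> 270
FD 17: (0,0) -> (0,-17) [heading=270, draw]
LT 45: heading 270 -> 315
PD: pen down
PD: pen down
FD 9: (0,-17) -> (6.364,-23.364) [heading=315, draw]
FD 9: (6.364,-23.364) -> (12.728,-29.728) [heading=315, draw]
RT 108: heading 315 -> 207
RT 72: heading 207 -> 135
PU: pen up
FD 9: (12.728,-29.728) -> (6.364,-23.364) [heading=135, move]
PU: pen up
Final: pos=(6.364,-23.364), heading=135, 3 segment(s) drawn

Start position: (0, 0)
Final position: (6.364, -23.364)
Distance = 24.215; >= 1e-6 -> NOT closed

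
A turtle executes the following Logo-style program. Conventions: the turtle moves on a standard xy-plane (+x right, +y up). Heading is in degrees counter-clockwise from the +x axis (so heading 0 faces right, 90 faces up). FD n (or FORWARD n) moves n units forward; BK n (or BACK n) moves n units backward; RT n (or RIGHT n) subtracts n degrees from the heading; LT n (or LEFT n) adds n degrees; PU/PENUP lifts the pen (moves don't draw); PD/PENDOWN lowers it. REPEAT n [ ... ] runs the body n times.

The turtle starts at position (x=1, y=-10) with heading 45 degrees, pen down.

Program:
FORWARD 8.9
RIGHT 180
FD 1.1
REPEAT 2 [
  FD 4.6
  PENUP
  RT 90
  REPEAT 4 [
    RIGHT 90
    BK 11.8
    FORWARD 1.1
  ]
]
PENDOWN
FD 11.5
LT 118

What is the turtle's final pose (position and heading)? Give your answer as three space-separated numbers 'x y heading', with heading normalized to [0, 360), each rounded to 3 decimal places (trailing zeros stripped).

Answer: 8.142 3.647 163

Derivation:
Executing turtle program step by step:
Start: pos=(1,-10), heading=45, pen down
FD 8.9: (1,-10) -> (7.293,-3.707) [heading=45, draw]
RT 180: heading 45 -> 225
FD 1.1: (7.293,-3.707) -> (6.515,-4.485) [heading=225, draw]
REPEAT 2 [
  -- iteration 1/2 --
  FD 4.6: (6.515,-4.485) -> (3.263,-7.737) [heading=225, draw]
  PU: pen up
  RT 90: heading 225 -> 135
  REPEAT 4 [
    -- iteration 1/4 --
    RT 90: heading 135 -> 45
    BK 11.8: (3.263,-7.737) -> (-5.081,-16.081) [heading=45, move]
    FD 1.1: (-5.081,-16.081) -> (-4.303,-15.303) [heading=45, move]
    -- iteration 2/4 --
    RT 90: heading 45 -> 315
    BK 11.8: (-4.303,-15.303) -> (-12.647,-6.959) [heading=315, move]
    FD 1.1: (-12.647,-6.959) -> (-11.869,-7.737) [heading=315, move]
    -- iteration 3/4 --
    RT 90: heading 315 -> 225
    BK 11.8: (-11.869,-7.737) -> (-3.525,0.607) [heading=225, move]
    FD 1.1: (-3.525,0.607) -> (-4.303,-0.171) [heading=225, move]
    -- iteration 4/4 --
    RT 90: heading 225 -> 135
    BK 11.8: (-4.303,-0.171) -> (4.041,-8.515) [heading=135, move]
    FD 1.1: (4.041,-8.515) -> (3.263,-7.737) [heading=135, move]
  ]
  -- iteration 2/2 --
  FD 4.6: (3.263,-7.737) -> (0.01,-4.485) [heading=135, move]
  PU: pen up
  RT 90: heading 135 -> 45
  REPEAT 4 [
    -- iteration 1/4 --
    RT 90: heading 45 -> 315
    BK 11.8: (0.01,-4.485) -> (-8.334,3.859) [heading=315, move]
    FD 1.1: (-8.334,3.859) -> (-7.556,3.081) [heading=315, move]
    -- iteration 2/4 --
    RT 90: heading 315 -> 225
    BK 11.8: (-7.556,3.081) -> (0.788,11.425) [heading=225, move]
    FD 1.1: (0.788,11.425) -> (0.01,10.648) [heading=225, move]
    -- iteration 3/4 --
    RT 90: heading 225 -> 135
    BK 11.8: (0.01,10.648) -> (8.354,2.304) [heading=135, move]
    FD 1.1: (8.354,2.304) -> (7.576,3.081) [heading=135, move]
    -- iteration 4/4 --
    RT 90: heading 135 -> 45
    BK 11.8: (7.576,3.081) -> (-0.768,-5.262) [heading=45, move]
    FD 1.1: (-0.768,-5.262) -> (0.01,-4.485) [heading=45, move]
  ]
]
PD: pen down
FD 11.5: (0.01,-4.485) -> (8.142,3.647) [heading=45, draw]
LT 118: heading 45 -> 163
Final: pos=(8.142,3.647), heading=163, 4 segment(s) drawn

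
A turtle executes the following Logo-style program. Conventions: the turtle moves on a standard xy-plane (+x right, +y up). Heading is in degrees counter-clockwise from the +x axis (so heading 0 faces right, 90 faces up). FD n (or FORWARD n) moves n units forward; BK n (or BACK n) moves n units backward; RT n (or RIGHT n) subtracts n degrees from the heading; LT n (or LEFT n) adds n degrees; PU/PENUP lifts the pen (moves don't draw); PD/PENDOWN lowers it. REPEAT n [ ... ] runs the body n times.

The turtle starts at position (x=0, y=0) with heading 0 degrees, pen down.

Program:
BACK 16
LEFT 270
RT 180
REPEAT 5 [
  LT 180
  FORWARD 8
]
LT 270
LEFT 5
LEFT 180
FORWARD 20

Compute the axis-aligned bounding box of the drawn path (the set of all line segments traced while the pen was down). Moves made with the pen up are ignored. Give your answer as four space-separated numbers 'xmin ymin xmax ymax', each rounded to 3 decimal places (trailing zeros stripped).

Executing turtle program step by step:
Start: pos=(0,0), heading=0, pen down
BK 16: (0,0) -> (-16,0) [heading=0, draw]
LT 270: heading 0 -> 270
RT 180: heading 270 -> 90
REPEAT 5 [
  -- iteration 1/5 --
  LT 180: heading 90 -> 270
  FD 8: (-16,0) -> (-16,-8) [heading=270, draw]
  -- iteration 2/5 --
  LT 180: heading 270 -> 90
  FD 8: (-16,-8) -> (-16,0) [heading=90, draw]
  -- iteration 3/5 --
  LT 180: heading 90 -> 270
  FD 8: (-16,0) -> (-16,-8) [heading=270, draw]
  -- iteration 4/5 --
  LT 180: heading 270 -> 90
  FD 8: (-16,-8) -> (-16,0) [heading=90, draw]
  -- iteration 5/5 --
  LT 180: heading 90 -> 270
  FD 8: (-16,0) -> (-16,-8) [heading=270, draw]
]
LT 270: heading 270 -> 180
LT 5: heading 180 -> 185
LT 180: heading 185 -> 5
FD 20: (-16,-8) -> (3.924,-6.257) [heading=5, draw]
Final: pos=(3.924,-6.257), heading=5, 7 segment(s) drawn

Segment endpoints: x in {-16, -16, -16, -16, 0, 3.924}, y in {-8, -6.257, 0}
xmin=-16, ymin=-8, xmax=3.924, ymax=0

Answer: -16 -8 3.924 0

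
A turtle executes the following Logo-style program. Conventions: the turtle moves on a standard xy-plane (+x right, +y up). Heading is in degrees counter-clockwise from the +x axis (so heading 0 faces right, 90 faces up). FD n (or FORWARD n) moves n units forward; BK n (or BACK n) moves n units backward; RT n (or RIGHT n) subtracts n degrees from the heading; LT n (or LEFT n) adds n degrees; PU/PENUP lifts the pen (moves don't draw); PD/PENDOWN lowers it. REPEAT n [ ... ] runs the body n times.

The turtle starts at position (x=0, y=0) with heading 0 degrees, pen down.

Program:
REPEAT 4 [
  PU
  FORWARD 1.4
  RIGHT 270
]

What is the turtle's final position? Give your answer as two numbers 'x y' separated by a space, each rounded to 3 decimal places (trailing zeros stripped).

Answer: 0 0

Derivation:
Executing turtle program step by step:
Start: pos=(0,0), heading=0, pen down
REPEAT 4 [
  -- iteration 1/4 --
  PU: pen up
  FD 1.4: (0,0) -> (1.4,0) [heading=0, move]
  RT 270: heading 0 -> 90
  -- iteration 2/4 --
  PU: pen up
  FD 1.4: (1.4,0) -> (1.4,1.4) [heading=90, move]
  RT 270: heading 90 -> 180
  -- iteration 3/4 --
  PU: pen up
  FD 1.4: (1.4,1.4) -> (0,1.4) [heading=180, move]
  RT 270: heading 180 -> 270
  -- iteration 4/4 --
  PU: pen up
  FD 1.4: (0,1.4) -> (0,0) [heading=270, move]
  RT 270: heading 270 -> 0
]
Final: pos=(0,0), heading=0, 0 segment(s) drawn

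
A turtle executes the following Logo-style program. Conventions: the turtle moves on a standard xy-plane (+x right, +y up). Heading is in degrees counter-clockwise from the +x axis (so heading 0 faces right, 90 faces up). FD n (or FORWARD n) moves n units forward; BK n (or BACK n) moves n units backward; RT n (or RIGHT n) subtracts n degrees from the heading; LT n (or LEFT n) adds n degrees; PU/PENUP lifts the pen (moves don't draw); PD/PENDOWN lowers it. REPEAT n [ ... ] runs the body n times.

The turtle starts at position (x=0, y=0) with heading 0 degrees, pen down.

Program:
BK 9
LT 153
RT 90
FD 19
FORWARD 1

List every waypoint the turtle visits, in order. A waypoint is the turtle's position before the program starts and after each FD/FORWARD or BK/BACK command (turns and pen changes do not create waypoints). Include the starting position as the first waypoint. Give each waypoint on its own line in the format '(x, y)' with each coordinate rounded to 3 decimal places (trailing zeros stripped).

Answer: (0, 0)
(-9, 0)
(-0.374, 16.929)
(0.08, 17.82)

Derivation:
Executing turtle program step by step:
Start: pos=(0,0), heading=0, pen down
BK 9: (0,0) -> (-9,0) [heading=0, draw]
LT 153: heading 0 -> 153
RT 90: heading 153 -> 63
FD 19: (-9,0) -> (-0.374,16.929) [heading=63, draw]
FD 1: (-0.374,16.929) -> (0.08,17.82) [heading=63, draw]
Final: pos=(0.08,17.82), heading=63, 3 segment(s) drawn
Waypoints (4 total):
(0, 0)
(-9, 0)
(-0.374, 16.929)
(0.08, 17.82)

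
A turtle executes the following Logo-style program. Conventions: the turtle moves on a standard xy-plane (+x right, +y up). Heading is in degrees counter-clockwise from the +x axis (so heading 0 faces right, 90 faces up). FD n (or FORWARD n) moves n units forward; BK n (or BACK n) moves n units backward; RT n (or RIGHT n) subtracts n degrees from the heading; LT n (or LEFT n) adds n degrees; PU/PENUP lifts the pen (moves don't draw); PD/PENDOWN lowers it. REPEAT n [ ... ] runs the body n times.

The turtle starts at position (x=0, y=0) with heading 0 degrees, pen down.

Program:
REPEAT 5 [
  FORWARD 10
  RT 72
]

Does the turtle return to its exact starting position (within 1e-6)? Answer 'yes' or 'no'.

Answer: yes

Derivation:
Executing turtle program step by step:
Start: pos=(0,0), heading=0, pen down
REPEAT 5 [
  -- iteration 1/5 --
  FD 10: (0,0) -> (10,0) [heading=0, draw]
  RT 72: heading 0 -> 288
  -- iteration 2/5 --
  FD 10: (10,0) -> (13.09,-9.511) [heading=288, draw]
  RT 72: heading 288 -> 216
  -- iteration 3/5 --
  FD 10: (13.09,-9.511) -> (5,-15.388) [heading=216, draw]
  RT 72: heading 216 -> 144
  -- iteration 4/5 --
  FD 10: (5,-15.388) -> (-3.09,-9.511) [heading=144, draw]
  RT 72: heading 144 -> 72
  -- iteration 5/5 --
  FD 10: (-3.09,-9.511) -> (0,0) [heading=72, draw]
  RT 72: heading 72 -> 0
]
Final: pos=(0,0), heading=0, 5 segment(s) drawn

Start position: (0, 0)
Final position: (0, 0)
Distance = 0; < 1e-6 -> CLOSED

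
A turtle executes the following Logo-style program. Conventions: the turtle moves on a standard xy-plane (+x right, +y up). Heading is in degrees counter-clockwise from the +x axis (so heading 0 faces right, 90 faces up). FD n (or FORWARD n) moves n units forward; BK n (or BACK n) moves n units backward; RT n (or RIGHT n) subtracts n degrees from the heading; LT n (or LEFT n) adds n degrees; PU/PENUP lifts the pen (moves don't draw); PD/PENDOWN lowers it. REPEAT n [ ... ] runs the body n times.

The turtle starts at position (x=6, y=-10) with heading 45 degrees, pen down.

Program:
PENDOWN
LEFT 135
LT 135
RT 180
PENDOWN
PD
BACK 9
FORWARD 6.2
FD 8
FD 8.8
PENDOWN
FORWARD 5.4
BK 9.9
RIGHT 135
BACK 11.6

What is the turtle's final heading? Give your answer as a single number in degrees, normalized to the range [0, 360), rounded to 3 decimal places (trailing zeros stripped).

Answer: 0

Derivation:
Executing turtle program step by step:
Start: pos=(6,-10), heading=45, pen down
PD: pen down
LT 135: heading 45 -> 180
LT 135: heading 180 -> 315
RT 180: heading 315 -> 135
PD: pen down
PD: pen down
BK 9: (6,-10) -> (12.364,-16.364) [heading=135, draw]
FD 6.2: (12.364,-16.364) -> (7.98,-11.98) [heading=135, draw]
FD 8: (7.98,-11.98) -> (2.323,-6.323) [heading=135, draw]
FD 8.8: (2.323,-6.323) -> (-3.899,-0.101) [heading=135, draw]
PD: pen down
FD 5.4: (-3.899,-0.101) -> (-7.718,3.718) [heading=135, draw]
BK 9.9: (-7.718,3.718) -> (-0.718,-3.282) [heading=135, draw]
RT 135: heading 135 -> 0
BK 11.6: (-0.718,-3.282) -> (-12.318,-3.282) [heading=0, draw]
Final: pos=(-12.318,-3.282), heading=0, 7 segment(s) drawn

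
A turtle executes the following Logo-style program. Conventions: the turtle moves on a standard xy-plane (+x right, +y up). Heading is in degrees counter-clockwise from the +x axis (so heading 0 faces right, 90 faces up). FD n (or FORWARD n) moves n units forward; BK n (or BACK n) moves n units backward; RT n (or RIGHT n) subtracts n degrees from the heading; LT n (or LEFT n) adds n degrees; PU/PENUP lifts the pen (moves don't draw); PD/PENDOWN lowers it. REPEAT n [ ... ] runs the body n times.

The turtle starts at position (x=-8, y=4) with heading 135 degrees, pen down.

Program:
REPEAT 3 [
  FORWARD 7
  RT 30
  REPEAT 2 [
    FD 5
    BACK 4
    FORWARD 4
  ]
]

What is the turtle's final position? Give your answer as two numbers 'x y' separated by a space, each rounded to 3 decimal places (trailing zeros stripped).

Answer: -5.879 48.862

Derivation:
Executing turtle program step by step:
Start: pos=(-8,4), heading=135, pen down
REPEAT 3 [
  -- iteration 1/3 --
  FD 7: (-8,4) -> (-12.95,8.95) [heading=135, draw]
  RT 30: heading 135 -> 105
  REPEAT 2 [
    -- iteration 1/2 --
    FD 5: (-12.95,8.95) -> (-14.244,13.779) [heading=105, draw]
    BK 4: (-14.244,13.779) -> (-13.209,9.916) [heading=105, draw]
    FD 4: (-13.209,9.916) -> (-14.244,13.779) [heading=105, draw]
    -- iteration 2/2 --
    FD 5: (-14.244,13.779) -> (-15.538,18.609) [heading=105, draw]
    BK 4: (-15.538,18.609) -> (-14.503,14.745) [heading=105, draw]
    FD 4: (-14.503,14.745) -> (-15.538,18.609) [heading=105, draw]
  ]
  -- iteration 2/3 --
  FD 7: (-15.538,18.609) -> (-17.35,25.37) [heading=105, draw]
  RT 30: heading 105 -> 75
  REPEAT 2 [
    -- iteration 1/2 --
    FD 5: (-17.35,25.37) -> (-16.056,30.2) [heading=75, draw]
    BK 4: (-16.056,30.2) -> (-17.091,26.336) [heading=75, draw]
    FD 4: (-17.091,26.336) -> (-16.056,30.2) [heading=75, draw]
    -- iteration 2/2 --
    FD 5: (-16.056,30.2) -> (-14.761,35.03) [heading=75, draw]
    BK 4: (-14.761,35.03) -> (-15.797,31.166) [heading=75, draw]
    FD 4: (-15.797,31.166) -> (-14.761,35.03) [heading=75, draw]
  ]
  -- iteration 3/3 --
  FD 7: (-14.761,35.03) -> (-12.95,41.791) [heading=75, draw]
  RT 30: heading 75 -> 45
  REPEAT 2 [
    -- iteration 1/2 --
    FD 5: (-12.95,41.791) -> (-9.414,45.327) [heading=45, draw]
    BK 4: (-9.414,45.327) -> (-12.243,42.498) [heading=45, draw]
    FD 4: (-12.243,42.498) -> (-9.414,45.327) [heading=45, draw]
    -- iteration 2/2 --
    FD 5: (-9.414,45.327) -> (-5.879,48.862) [heading=45, draw]
    BK 4: (-5.879,48.862) -> (-8.707,46.034) [heading=45, draw]
    FD 4: (-8.707,46.034) -> (-5.879,48.862) [heading=45, draw]
  ]
]
Final: pos=(-5.879,48.862), heading=45, 21 segment(s) drawn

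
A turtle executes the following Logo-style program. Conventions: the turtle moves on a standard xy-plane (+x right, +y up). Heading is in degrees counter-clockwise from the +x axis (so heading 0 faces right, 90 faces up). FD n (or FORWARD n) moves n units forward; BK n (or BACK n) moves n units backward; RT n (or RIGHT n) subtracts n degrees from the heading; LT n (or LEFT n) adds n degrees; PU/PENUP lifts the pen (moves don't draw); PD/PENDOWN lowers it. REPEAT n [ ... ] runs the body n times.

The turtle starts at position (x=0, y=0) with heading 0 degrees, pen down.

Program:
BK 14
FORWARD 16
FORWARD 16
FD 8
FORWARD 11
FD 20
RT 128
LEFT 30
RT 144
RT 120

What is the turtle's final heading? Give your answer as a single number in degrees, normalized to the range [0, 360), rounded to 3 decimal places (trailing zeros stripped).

Executing turtle program step by step:
Start: pos=(0,0), heading=0, pen down
BK 14: (0,0) -> (-14,0) [heading=0, draw]
FD 16: (-14,0) -> (2,0) [heading=0, draw]
FD 16: (2,0) -> (18,0) [heading=0, draw]
FD 8: (18,0) -> (26,0) [heading=0, draw]
FD 11: (26,0) -> (37,0) [heading=0, draw]
FD 20: (37,0) -> (57,0) [heading=0, draw]
RT 128: heading 0 -> 232
LT 30: heading 232 -> 262
RT 144: heading 262 -> 118
RT 120: heading 118 -> 358
Final: pos=(57,0), heading=358, 6 segment(s) drawn

Answer: 358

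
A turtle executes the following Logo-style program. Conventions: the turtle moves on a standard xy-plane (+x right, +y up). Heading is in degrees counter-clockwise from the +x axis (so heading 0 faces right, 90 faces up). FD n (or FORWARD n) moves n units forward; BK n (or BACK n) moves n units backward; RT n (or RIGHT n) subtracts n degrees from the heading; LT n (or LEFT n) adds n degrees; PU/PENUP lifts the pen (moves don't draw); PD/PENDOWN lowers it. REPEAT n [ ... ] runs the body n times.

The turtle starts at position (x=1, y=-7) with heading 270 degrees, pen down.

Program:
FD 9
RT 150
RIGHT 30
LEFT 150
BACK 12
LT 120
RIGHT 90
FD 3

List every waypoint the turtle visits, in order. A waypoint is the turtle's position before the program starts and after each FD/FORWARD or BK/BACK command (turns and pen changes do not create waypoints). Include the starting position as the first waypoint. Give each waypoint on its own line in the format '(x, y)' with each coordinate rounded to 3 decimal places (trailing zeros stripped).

Answer: (1, -7)
(1, -16)
(7, -5.608)
(7, -8.608)

Derivation:
Executing turtle program step by step:
Start: pos=(1,-7), heading=270, pen down
FD 9: (1,-7) -> (1,-16) [heading=270, draw]
RT 150: heading 270 -> 120
RT 30: heading 120 -> 90
LT 150: heading 90 -> 240
BK 12: (1,-16) -> (7,-5.608) [heading=240, draw]
LT 120: heading 240 -> 0
RT 90: heading 0 -> 270
FD 3: (7,-5.608) -> (7,-8.608) [heading=270, draw]
Final: pos=(7,-8.608), heading=270, 3 segment(s) drawn
Waypoints (4 total):
(1, -7)
(1, -16)
(7, -5.608)
(7, -8.608)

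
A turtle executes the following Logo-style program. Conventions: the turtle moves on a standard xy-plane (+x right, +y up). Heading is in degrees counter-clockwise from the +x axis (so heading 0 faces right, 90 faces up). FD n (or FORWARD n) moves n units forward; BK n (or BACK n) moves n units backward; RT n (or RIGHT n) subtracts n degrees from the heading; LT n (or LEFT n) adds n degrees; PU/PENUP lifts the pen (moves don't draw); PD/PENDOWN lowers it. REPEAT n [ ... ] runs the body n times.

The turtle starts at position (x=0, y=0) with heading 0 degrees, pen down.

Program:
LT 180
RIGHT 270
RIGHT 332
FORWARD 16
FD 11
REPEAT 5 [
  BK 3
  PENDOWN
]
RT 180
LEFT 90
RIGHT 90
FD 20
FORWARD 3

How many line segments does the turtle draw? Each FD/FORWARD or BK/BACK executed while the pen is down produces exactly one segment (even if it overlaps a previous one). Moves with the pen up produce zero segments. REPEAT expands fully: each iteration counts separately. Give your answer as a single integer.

Answer: 9

Derivation:
Executing turtle program step by step:
Start: pos=(0,0), heading=0, pen down
LT 180: heading 0 -> 180
RT 270: heading 180 -> 270
RT 332: heading 270 -> 298
FD 16: (0,0) -> (7.512,-14.127) [heading=298, draw]
FD 11: (7.512,-14.127) -> (12.676,-23.84) [heading=298, draw]
REPEAT 5 [
  -- iteration 1/5 --
  BK 3: (12.676,-23.84) -> (11.267,-21.191) [heading=298, draw]
  PD: pen down
  -- iteration 2/5 --
  BK 3: (11.267,-21.191) -> (9.859,-18.542) [heading=298, draw]
  PD: pen down
  -- iteration 3/5 --
  BK 3: (9.859,-18.542) -> (8.45,-15.893) [heading=298, draw]
  PD: pen down
  -- iteration 4/5 --
  BK 3: (8.45,-15.893) -> (7.042,-13.244) [heading=298, draw]
  PD: pen down
  -- iteration 5/5 --
  BK 3: (7.042,-13.244) -> (5.634,-10.595) [heading=298, draw]
  PD: pen down
]
RT 180: heading 298 -> 118
LT 90: heading 118 -> 208
RT 90: heading 208 -> 118
FD 20: (5.634,-10.595) -> (-3.756,7.064) [heading=118, draw]
FD 3: (-3.756,7.064) -> (-5.164,9.712) [heading=118, draw]
Final: pos=(-5.164,9.712), heading=118, 9 segment(s) drawn
Segments drawn: 9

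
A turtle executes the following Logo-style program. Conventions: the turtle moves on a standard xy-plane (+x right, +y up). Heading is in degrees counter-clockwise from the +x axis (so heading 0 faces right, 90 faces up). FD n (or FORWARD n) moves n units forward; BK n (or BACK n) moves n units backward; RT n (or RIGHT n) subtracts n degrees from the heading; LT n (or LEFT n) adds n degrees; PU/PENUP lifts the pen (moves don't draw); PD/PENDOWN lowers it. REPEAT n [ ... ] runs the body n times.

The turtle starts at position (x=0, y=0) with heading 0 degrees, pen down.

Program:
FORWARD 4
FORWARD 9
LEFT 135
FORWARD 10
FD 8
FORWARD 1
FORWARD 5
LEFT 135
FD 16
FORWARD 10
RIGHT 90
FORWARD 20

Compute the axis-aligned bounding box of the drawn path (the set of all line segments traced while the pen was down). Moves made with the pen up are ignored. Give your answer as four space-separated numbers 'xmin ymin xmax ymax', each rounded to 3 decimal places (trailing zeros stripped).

Executing turtle program step by step:
Start: pos=(0,0), heading=0, pen down
FD 4: (0,0) -> (4,0) [heading=0, draw]
FD 9: (4,0) -> (13,0) [heading=0, draw]
LT 135: heading 0 -> 135
FD 10: (13,0) -> (5.929,7.071) [heading=135, draw]
FD 8: (5.929,7.071) -> (0.272,12.728) [heading=135, draw]
FD 1: (0.272,12.728) -> (-0.435,13.435) [heading=135, draw]
FD 5: (-0.435,13.435) -> (-3.971,16.971) [heading=135, draw]
LT 135: heading 135 -> 270
FD 16: (-3.971,16.971) -> (-3.971,0.971) [heading=270, draw]
FD 10: (-3.971,0.971) -> (-3.971,-9.029) [heading=270, draw]
RT 90: heading 270 -> 180
FD 20: (-3.971,-9.029) -> (-23.971,-9.029) [heading=180, draw]
Final: pos=(-23.971,-9.029), heading=180, 9 segment(s) drawn

Segment endpoints: x in {-23.971, -3.971, -3.971, -3.971, -0.435, 0, 0.272, 4, 5.929, 13}, y in {-9.029, -9.029, 0, 0.971, 7.071, 12.728, 13.435, 16.971}
xmin=-23.971, ymin=-9.029, xmax=13, ymax=16.971

Answer: -23.971 -9.029 13 16.971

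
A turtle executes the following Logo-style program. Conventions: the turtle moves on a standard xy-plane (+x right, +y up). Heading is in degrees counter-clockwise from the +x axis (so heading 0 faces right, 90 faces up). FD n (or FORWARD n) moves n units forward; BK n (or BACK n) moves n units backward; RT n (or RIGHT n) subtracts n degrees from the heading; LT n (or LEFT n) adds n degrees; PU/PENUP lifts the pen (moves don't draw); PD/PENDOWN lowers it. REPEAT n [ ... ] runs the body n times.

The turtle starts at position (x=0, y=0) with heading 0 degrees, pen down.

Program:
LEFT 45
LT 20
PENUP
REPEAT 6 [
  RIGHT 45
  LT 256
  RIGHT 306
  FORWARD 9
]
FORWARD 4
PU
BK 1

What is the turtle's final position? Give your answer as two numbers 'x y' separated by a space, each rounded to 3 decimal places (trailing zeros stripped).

Executing turtle program step by step:
Start: pos=(0,0), heading=0, pen down
LT 45: heading 0 -> 45
LT 20: heading 45 -> 65
PU: pen up
REPEAT 6 [
  -- iteration 1/6 --
  RT 45: heading 65 -> 20
  LT 256: heading 20 -> 276
  RT 306: heading 276 -> 330
  FD 9: (0,0) -> (7.794,-4.5) [heading=330, move]
  -- iteration 2/6 --
  RT 45: heading 330 -> 285
  LT 256: heading 285 -> 181
  RT 306: heading 181 -> 235
  FD 9: (7.794,-4.5) -> (2.632,-11.872) [heading=235, move]
  -- iteration 3/6 --
  RT 45: heading 235 -> 190
  LT 256: heading 190 -> 86
  RT 306: heading 86 -> 140
  FD 9: (2.632,-11.872) -> (-4.262,-6.087) [heading=140, move]
  -- iteration 4/6 --
  RT 45: heading 140 -> 95
  LT 256: heading 95 -> 351
  RT 306: heading 351 -> 45
  FD 9: (-4.262,-6.087) -> (2.102,0.277) [heading=45, move]
  -- iteration 5/6 --
  RT 45: heading 45 -> 0
  LT 256: heading 0 -> 256
  RT 306: heading 256 -> 310
  FD 9: (2.102,0.277) -> (7.887,-6.618) [heading=310, move]
  -- iteration 6/6 --
  RT 45: heading 310 -> 265
  LT 256: heading 265 -> 161
  RT 306: heading 161 -> 215
  FD 9: (7.887,-6.618) -> (0.514,-11.78) [heading=215, move]
]
FD 4: (0.514,-11.78) -> (-2.762,-14.074) [heading=215, move]
PU: pen up
BK 1: (-2.762,-14.074) -> (-1.943,-13.501) [heading=215, move]
Final: pos=(-1.943,-13.501), heading=215, 0 segment(s) drawn

Answer: -1.943 -13.501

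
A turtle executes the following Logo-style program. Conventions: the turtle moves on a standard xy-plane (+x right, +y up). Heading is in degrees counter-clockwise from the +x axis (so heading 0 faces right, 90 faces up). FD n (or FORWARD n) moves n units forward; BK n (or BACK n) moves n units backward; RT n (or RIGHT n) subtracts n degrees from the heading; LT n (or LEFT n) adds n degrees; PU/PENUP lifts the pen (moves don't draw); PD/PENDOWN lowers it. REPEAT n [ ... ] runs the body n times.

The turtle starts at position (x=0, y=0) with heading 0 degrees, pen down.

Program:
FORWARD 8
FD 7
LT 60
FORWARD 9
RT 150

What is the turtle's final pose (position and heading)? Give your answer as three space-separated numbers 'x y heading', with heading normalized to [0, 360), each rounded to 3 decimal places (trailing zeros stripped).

Executing turtle program step by step:
Start: pos=(0,0), heading=0, pen down
FD 8: (0,0) -> (8,0) [heading=0, draw]
FD 7: (8,0) -> (15,0) [heading=0, draw]
LT 60: heading 0 -> 60
FD 9: (15,0) -> (19.5,7.794) [heading=60, draw]
RT 150: heading 60 -> 270
Final: pos=(19.5,7.794), heading=270, 3 segment(s) drawn

Answer: 19.5 7.794 270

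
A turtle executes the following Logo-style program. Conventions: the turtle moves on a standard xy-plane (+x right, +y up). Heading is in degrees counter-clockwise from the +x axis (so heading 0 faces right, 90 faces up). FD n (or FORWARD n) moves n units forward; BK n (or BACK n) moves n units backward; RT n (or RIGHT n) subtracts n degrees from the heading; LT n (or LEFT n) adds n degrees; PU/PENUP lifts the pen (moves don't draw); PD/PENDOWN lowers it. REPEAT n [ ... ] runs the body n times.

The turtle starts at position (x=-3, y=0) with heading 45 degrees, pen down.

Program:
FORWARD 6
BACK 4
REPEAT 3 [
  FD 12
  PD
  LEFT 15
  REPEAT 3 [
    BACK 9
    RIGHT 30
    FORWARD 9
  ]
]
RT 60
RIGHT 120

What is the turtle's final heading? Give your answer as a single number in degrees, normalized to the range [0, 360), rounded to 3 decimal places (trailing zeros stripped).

Executing turtle program step by step:
Start: pos=(-3,0), heading=45, pen down
FD 6: (-3,0) -> (1.243,4.243) [heading=45, draw]
BK 4: (1.243,4.243) -> (-1.586,1.414) [heading=45, draw]
REPEAT 3 [
  -- iteration 1/3 --
  FD 12: (-1.586,1.414) -> (6.899,9.899) [heading=45, draw]
  PD: pen down
  LT 15: heading 45 -> 60
  REPEAT 3 [
    -- iteration 1/3 --
    BK 9: (6.899,9.899) -> (2.399,2.105) [heading=60, draw]
    RT 30: heading 60 -> 30
    FD 9: (2.399,2.105) -> (10.194,6.605) [heading=30, draw]
    -- iteration 2/3 --
    BK 9: (10.194,6.605) -> (2.399,2.105) [heading=30, draw]
    RT 30: heading 30 -> 0
    FD 9: (2.399,2.105) -> (11.399,2.105) [heading=0, draw]
    -- iteration 3/3 --
    BK 9: (11.399,2.105) -> (2.399,2.105) [heading=0, draw]
    RT 30: heading 0 -> 330
    FD 9: (2.399,2.105) -> (10.194,-2.395) [heading=330, draw]
  ]
  -- iteration 2/3 --
  FD 12: (10.194,-2.395) -> (20.586,-8.395) [heading=330, draw]
  PD: pen down
  LT 15: heading 330 -> 345
  REPEAT 3 [
    -- iteration 1/3 --
    BK 9: (20.586,-8.395) -> (11.893,-6.065) [heading=345, draw]
    RT 30: heading 345 -> 315
    FD 9: (11.893,-6.065) -> (18.257,-12.429) [heading=315, draw]
    -- iteration 2/3 --
    BK 9: (18.257,-12.429) -> (11.893,-6.065) [heading=315, draw]
    RT 30: heading 315 -> 285
    FD 9: (11.893,-6.065) -> (14.222,-14.759) [heading=285, draw]
    -- iteration 3/3 --
    BK 9: (14.222,-14.759) -> (11.893,-6.065) [heading=285, draw]
    RT 30: heading 285 -> 255
    FD 9: (11.893,-6.065) -> (9.563,-14.759) [heading=255, draw]
  ]
  -- iteration 3/3 --
  FD 12: (9.563,-14.759) -> (6.457,-26.35) [heading=255, draw]
  PD: pen down
  LT 15: heading 255 -> 270
  REPEAT 3 [
    -- iteration 1/3 --
    BK 9: (6.457,-26.35) -> (6.457,-17.35) [heading=270, draw]
    RT 30: heading 270 -> 240
    FD 9: (6.457,-17.35) -> (1.957,-25.144) [heading=240, draw]
    -- iteration 2/3 --
    BK 9: (1.957,-25.144) -> (6.457,-17.35) [heading=240, draw]
    RT 30: heading 240 -> 210
    FD 9: (6.457,-17.35) -> (-1.337,-21.85) [heading=210, draw]
    -- iteration 3/3 --
    BK 9: (-1.337,-21.85) -> (6.457,-17.35) [heading=210, draw]
    RT 30: heading 210 -> 180
    FD 9: (6.457,-17.35) -> (-2.543,-17.35) [heading=180, draw]
  ]
]
RT 60: heading 180 -> 120
RT 120: heading 120 -> 0
Final: pos=(-2.543,-17.35), heading=0, 23 segment(s) drawn

Answer: 0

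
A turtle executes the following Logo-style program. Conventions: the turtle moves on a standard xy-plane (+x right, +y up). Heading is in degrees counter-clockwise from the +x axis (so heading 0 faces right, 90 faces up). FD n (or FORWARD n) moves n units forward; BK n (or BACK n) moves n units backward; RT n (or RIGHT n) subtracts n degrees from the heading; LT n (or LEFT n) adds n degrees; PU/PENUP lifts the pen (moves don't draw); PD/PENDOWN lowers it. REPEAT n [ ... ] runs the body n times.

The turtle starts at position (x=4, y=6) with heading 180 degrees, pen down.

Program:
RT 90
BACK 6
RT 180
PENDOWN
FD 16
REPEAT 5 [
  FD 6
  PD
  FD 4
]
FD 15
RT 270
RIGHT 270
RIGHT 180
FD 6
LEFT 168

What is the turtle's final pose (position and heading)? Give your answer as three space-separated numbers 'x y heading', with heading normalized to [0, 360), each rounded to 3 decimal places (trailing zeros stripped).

Answer: 4 -87 78

Derivation:
Executing turtle program step by step:
Start: pos=(4,6), heading=180, pen down
RT 90: heading 180 -> 90
BK 6: (4,6) -> (4,0) [heading=90, draw]
RT 180: heading 90 -> 270
PD: pen down
FD 16: (4,0) -> (4,-16) [heading=270, draw]
REPEAT 5 [
  -- iteration 1/5 --
  FD 6: (4,-16) -> (4,-22) [heading=270, draw]
  PD: pen down
  FD 4: (4,-22) -> (4,-26) [heading=270, draw]
  -- iteration 2/5 --
  FD 6: (4,-26) -> (4,-32) [heading=270, draw]
  PD: pen down
  FD 4: (4,-32) -> (4,-36) [heading=270, draw]
  -- iteration 3/5 --
  FD 6: (4,-36) -> (4,-42) [heading=270, draw]
  PD: pen down
  FD 4: (4,-42) -> (4,-46) [heading=270, draw]
  -- iteration 4/5 --
  FD 6: (4,-46) -> (4,-52) [heading=270, draw]
  PD: pen down
  FD 4: (4,-52) -> (4,-56) [heading=270, draw]
  -- iteration 5/5 --
  FD 6: (4,-56) -> (4,-62) [heading=270, draw]
  PD: pen down
  FD 4: (4,-62) -> (4,-66) [heading=270, draw]
]
FD 15: (4,-66) -> (4,-81) [heading=270, draw]
RT 270: heading 270 -> 0
RT 270: heading 0 -> 90
RT 180: heading 90 -> 270
FD 6: (4,-81) -> (4,-87) [heading=270, draw]
LT 168: heading 270 -> 78
Final: pos=(4,-87), heading=78, 14 segment(s) drawn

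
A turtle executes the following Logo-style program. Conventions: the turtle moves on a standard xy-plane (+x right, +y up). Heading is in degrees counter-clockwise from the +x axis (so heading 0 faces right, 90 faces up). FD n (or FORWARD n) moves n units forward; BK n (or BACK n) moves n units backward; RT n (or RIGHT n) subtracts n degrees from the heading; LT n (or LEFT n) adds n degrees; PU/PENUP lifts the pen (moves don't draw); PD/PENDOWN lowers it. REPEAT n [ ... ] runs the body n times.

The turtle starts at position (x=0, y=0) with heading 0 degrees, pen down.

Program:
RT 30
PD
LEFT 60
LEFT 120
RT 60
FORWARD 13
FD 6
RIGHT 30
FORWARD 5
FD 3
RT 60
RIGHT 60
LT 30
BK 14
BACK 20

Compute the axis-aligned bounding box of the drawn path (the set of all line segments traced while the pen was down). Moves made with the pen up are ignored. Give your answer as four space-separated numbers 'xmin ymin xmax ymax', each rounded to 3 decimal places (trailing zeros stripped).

Executing turtle program step by step:
Start: pos=(0,0), heading=0, pen down
RT 30: heading 0 -> 330
PD: pen down
LT 60: heading 330 -> 30
LT 120: heading 30 -> 150
RT 60: heading 150 -> 90
FD 13: (0,0) -> (0,13) [heading=90, draw]
FD 6: (0,13) -> (0,19) [heading=90, draw]
RT 30: heading 90 -> 60
FD 5: (0,19) -> (2.5,23.33) [heading=60, draw]
FD 3: (2.5,23.33) -> (4,25.928) [heading=60, draw]
RT 60: heading 60 -> 0
RT 60: heading 0 -> 300
LT 30: heading 300 -> 330
BK 14: (4,25.928) -> (-8.124,32.928) [heading=330, draw]
BK 20: (-8.124,32.928) -> (-25.445,42.928) [heading=330, draw]
Final: pos=(-25.445,42.928), heading=330, 6 segment(s) drawn

Segment endpoints: x in {-25.445, -8.124, 0, 0, 0, 2.5, 4}, y in {0, 13, 19, 23.33, 25.928, 32.928, 42.928}
xmin=-25.445, ymin=0, xmax=4, ymax=42.928

Answer: -25.445 0 4 42.928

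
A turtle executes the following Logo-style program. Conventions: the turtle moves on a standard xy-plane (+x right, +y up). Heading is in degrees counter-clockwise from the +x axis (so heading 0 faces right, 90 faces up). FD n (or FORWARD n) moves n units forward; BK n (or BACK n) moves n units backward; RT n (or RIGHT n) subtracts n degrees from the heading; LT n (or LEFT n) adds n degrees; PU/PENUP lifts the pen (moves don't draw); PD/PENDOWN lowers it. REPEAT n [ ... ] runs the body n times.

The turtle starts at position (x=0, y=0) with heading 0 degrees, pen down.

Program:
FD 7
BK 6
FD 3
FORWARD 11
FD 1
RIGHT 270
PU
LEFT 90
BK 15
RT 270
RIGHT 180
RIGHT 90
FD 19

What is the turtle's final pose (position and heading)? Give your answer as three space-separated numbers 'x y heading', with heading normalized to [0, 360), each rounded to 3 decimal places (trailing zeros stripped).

Answer: 50 0 0

Derivation:
Executing turtle program step by step:
Start: pos=(0,0), heading=0, pen down
FD 7: (0,0) -> (7,0) [heading=0, draw]
BK 6: (7,0) -> (1,0) [heading=0, draw]
FD 3: (1,0) -> (4,0) [heading=0, draw]
FD 11: (4,0) -> (15,0) [heading=0, draw]
FD 1: (15,0) -> (16,0) [heading=0, draw]
RT 270: heading 0 -> 90
PU: pen up
LT 90: heading 90 -> 180
BK 15: (16,0) -> (31,0) [heading=180, move]
RT 270: heading 180 -> 270
RT 180: heading 270 -> 90
RT 90: heading 90 -> 0
FD 19: (31,0) -> (50,0) [heading=0, move]
Final: pos=(50,0), heading=0, 5 segment(s) drawn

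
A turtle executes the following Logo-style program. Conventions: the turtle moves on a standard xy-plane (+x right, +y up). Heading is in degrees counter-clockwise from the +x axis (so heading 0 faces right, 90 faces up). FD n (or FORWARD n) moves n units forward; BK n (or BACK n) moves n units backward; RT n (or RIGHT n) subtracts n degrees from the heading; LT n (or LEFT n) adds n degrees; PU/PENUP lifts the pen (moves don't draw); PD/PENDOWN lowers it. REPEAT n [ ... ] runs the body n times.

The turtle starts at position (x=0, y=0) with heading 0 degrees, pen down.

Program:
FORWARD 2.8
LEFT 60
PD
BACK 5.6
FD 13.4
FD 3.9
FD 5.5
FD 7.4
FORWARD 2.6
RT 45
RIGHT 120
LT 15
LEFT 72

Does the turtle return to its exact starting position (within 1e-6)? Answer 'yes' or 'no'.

Executing turtle program step by step:
Start: pos=(0,0), heading=0, pen down
FD 2.8: (0,0) -> (2.8,0) [heading=0, draw]
LT 60: heading 0 -> 60
PD: pen down
BK 5.6: (2.8,0) -> (0,-4.85) [heading=60, draw]
FD 13.4: (0,-4.85) -> (6.7,6.755) [heading=60, draw]
FD 3.9: (6.7,6.755) -> (8.65,10.132) [heading=60, draw]
FD 5.5: (8.65,10.132) -> (11.4,14.896) [heading=60, draw]
FD 7.4: (11.4,14.896) -> (15.1,21.304) [heading=60, draw]
FD 2.6: (15.1,21.304) -> (16.4,23.556) [heading=60, draw]
RT 45: heading 60 -> 15
RT 120: heading 15 -> 255
LT 15: heading 255 -> 270
LT 72: heading 270 -> 342
Final: pos=(16.4,23.556), heading=342, 7 segment(s) drawn

Start position: (0, 0)
Final position: (16.4, 23.556)
Distance = 28.703; >= 1e-6 -> NOT closed

Answer: no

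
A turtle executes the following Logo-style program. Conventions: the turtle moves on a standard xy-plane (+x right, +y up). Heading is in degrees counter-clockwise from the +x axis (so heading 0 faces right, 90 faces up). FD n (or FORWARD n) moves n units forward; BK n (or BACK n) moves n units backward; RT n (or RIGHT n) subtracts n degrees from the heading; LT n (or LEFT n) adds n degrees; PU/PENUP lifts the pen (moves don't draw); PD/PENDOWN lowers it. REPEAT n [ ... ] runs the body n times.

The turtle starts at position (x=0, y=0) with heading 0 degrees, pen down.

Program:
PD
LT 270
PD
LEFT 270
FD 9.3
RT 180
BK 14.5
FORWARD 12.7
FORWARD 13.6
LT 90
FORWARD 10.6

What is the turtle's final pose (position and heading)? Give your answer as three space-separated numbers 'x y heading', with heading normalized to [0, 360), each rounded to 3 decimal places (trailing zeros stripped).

Executing turtle program step by step:
Start: pos=(0,0), heading=0, pen down
PD: pen down
LT 270: heading 0 -> 270
PD: pen down
LT 270: heading 270 -> 180
FD 9.3: (0,0) -> (-9.3,0) [heading=180, draw]
RT 180: heading 180 -> 0
BK 14.5: (-9.3,0) -> (-23.8,0) [heading=0, draw]
FD 12.7: (-23.8,0) -> (-11.1,0) [heading=0, draw]
FD 13.6: (-11.1,0) -> (2.5,0) [heading=0, draw]
LT 90: heading 0 -> 90
FD 10.6: (2.5,0) -> (2.5,10.6) [heading=90, draw]
Final: pos=(2.5,10.6), heading=90, 5 segment(s) drawn

Answer: 2.5 10.6 90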